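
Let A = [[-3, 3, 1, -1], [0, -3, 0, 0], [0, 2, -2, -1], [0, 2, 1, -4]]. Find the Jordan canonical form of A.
J = [[-3, 1, 0, 0], [0, -3, 0, 0], [0, 0, -3, 1], [0, 0, 0, -3]]

The characteristic polynomial is det(xI - A) = (x + 3)^4, so the eigenvalues are -3 (algebraic multiplicity 4).

For λ = -3: rank(A + 3I) = 2, rank((A + 3I)^2) = 0. The eigenspace has dimension 4 - 2 = 2, so there are 2 Jordan blocks; the rank sequence gives block sizes [2, 2].

Assembling the blocks gives the Jordan form J above.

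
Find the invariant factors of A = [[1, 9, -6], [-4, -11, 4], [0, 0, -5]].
The Jordan structure of A has elementary divisors (x + 5)^2, (x + 5). Arranging the block sizes at each eigenvalue in decreasing order and taking row products gives the invariant factors.

Invariant factors (smallest first, each dividing the next): x + 5, (x + 5)^2.

Check: the last factor (x + 5)^2 is the minimal polynomial, and the product (x + 5)^3 is the characteristic polynomial.

x + 5, (x + 5)^2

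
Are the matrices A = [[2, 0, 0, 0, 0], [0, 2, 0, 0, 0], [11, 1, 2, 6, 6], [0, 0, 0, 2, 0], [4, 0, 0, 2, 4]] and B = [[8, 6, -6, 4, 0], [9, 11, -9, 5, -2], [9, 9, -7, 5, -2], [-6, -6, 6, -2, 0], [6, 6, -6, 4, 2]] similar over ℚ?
Two matrices over a field are similar if and only if they have the same invariant factors.

Both A and B have characteristic polynomial (x - 4)(x - 2)^4 and minimal polynomial (x - 4)(x - 2)^2. Computing further, both have invariant factors x - 2, x - 2, (x - 4)(x - 2)^2. Hence A and B are similar.

Yes.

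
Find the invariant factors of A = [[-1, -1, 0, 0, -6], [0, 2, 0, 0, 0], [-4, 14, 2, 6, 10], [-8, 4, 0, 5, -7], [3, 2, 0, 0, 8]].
The Jordan structure of A has elementary divisors (x - 2)^2, (x - 2), (x - 5)^2. Arranging the block sizes at each eigenvalue in decreasing order and taking row products gives the invariant factors.

Invariant factors (smallest first, each dividing the next): x - 2, (x - 5)^2(x - 2)^2.

Check: the last factor (x - 5)^2(x - 2)^2 is the minimal polynomial, and the product (x - 5)^2(x - 2)^3 is the characteristic polynomial.

x - 2, (x - 5)^2(x - 2)^2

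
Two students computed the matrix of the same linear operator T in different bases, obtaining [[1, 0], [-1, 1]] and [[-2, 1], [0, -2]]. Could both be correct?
trace(A) = 2 but trace(B) = -4. The trace is a similarity invariant, so A and B are not similar.

No.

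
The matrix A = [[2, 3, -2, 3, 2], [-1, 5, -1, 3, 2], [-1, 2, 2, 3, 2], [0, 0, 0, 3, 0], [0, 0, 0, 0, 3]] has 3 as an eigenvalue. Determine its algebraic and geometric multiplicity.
The characteristic polynomial is (x - 3)^5, so the factor x - 3 appears with exponent 5: the algebraic multiplicity is 5.

rank(A - 3I) = 2, so the eigenspace has dimension 5 - 2 = 3: the geometric multiplicity is 3.

Since 3 < 5, A is not diagonalizable.

algebraic multiplicity 5, geometric multiplicity 3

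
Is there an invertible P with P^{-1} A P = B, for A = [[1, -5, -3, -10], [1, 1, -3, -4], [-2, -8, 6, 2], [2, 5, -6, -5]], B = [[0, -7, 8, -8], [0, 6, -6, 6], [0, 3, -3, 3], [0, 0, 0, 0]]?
Two matrices over a field are similar if and only if they have the same invariant factors.

Both A and B have characteristic polynomial x^3(x - 3) and minimal polynomial x^2(x - 3). Computing further, both have invariant factors x, x^2(x - 3). Hence A and B are similar.

Yes.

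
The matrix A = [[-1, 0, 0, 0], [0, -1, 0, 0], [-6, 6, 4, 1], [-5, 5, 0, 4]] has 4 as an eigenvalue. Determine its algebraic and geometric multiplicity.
algebraic multiplicity 2, geometric multiplicity 1

The characteristic polynomial is (x - 4)^2(x + 1)^2, so the factor x - 4 appears with exponent 2: the algebraic multiplicity is 2.

rank(A - 4I) = 3, so the eigenspace has dimension 4 - 3 = 1: the geometric multiplicity is 1.

Since 1 < 2, A is not diagonalizable.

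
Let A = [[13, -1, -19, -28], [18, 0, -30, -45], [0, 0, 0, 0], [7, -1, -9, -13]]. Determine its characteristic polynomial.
xI - A = [[x - 13, 1, 19, 28], [-18, x, 30, 45], [0, 0, x, 0], [-7, 1, 9, x + 13]].

Expanding det(xI - A) along the first row:
det(xI - A) = + (x - 13)·det([[x, 30, 45], [0, x, 0], [1, 9, x + 13]]) - (1)·det([[-18, 30, 45], [0, x, 0], [-7, 9, x + 13]]) + (19)·det([[-18, x, 45], [0, 0, 0], [-7, 1, x + 13]]) - (28)·det([[-18, x, 30], [0, 0, x], [-7, 1, 9]]).

Evaluating gives χ_A(x) = x^4.

χ_A(x) = x^4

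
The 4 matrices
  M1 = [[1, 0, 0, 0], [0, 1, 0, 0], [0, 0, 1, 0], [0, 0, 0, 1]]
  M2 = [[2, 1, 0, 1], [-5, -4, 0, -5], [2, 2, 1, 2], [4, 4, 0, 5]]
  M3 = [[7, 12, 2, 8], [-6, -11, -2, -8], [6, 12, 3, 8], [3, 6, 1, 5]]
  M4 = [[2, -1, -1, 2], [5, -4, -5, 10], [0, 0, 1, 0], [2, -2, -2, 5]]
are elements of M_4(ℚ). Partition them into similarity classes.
Characteristic polynomials: χ_{M1} = (x - 1)^4, χ_{M2} = (x - 1)^4, χ_{M3} = (x - 1)^4, χ_{M4} = (x - 1)^4.

{M1}: invariant factors x - 1, x - 1, x - 1, x - 1.

{M2, M3, M4}: invariant factors x - 1, x - 1, (x - 1)^2.

Matrices are similar if and only if their invariant-factor lists agree; the partition into similarity classes is {M1}, {M2, M3, M4}.

2 classes: {M1}, {M2, M3, M4}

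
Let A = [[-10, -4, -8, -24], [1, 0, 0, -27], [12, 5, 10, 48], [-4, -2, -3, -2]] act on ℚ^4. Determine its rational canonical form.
The invariant factors of A (the non-unit diagonal entries of the Smith normal form of xI - A over ℚ[x]) are (x - 3)(x + 2)(x^2 + 3x + 3), each dividing the next. The characteristic polynomial is their product, (x - 3)(x + 2)(x^2 + 3x + 3).

The rational canonical form is the block-diagonal matrix of companion matrices C(f_i):
R = [[0, 0, 0, 18], [1, 0, 0, 21], [0, 1, 0, 6], [0, 0, 1, -2]].

Note the characteristic polynomial does not split into linear factors over ℚ, so A has no Jordan form over ℚ; the rational canonical form exists over any field.

R = [[0, 0, 0, 18], [1, 0, 0, 21], [0, 1, 0, 6], [0, 0, 1, -2]]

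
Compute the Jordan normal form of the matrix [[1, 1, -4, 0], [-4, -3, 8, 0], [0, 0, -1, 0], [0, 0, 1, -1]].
The characteristic polynomial is det(xI - A) = (x + 1)^4, so the eigenvalues are -1 (algebraic multiplicity 4).

For λ = -1: rank(A + I) = 2, rank((A + I)^2) = 0. The eigenspace has dimension 4 - 2 = 2, so there are 2 Jordan blocks; the rank sequence gives block sizes [2, 2].

Assembling the blocks gives the Jordan form J above.

J = [[-1, 1, 0, 0], [0, -1, 0, 0], [0, 0, -1, 1], [0, 0, 0, -1]]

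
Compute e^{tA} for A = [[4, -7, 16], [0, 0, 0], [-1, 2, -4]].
e^{tA} = [[4*t + 1, t*(2*t - 7), 16*t], [0, 1, 0], [-t, t*(4 - t)/2, 1 - 4*t]]

A has Jordan form J = [[0, 1, 0], [0, 0, 1], [0, 0, 0]] with A = PJP^{-1}, so e^{tA} = P e^{tJ} P^{-1}.

For a Jordan block J_k(λ), e^{tJ_k(λ)} = e^{λt} · (I + tN + t^2 N^2/2! + ... + t^{k-1} N^{k-1}/(k-1)!) where N is the nilpotent superdiagonal part.

Assembling the blocks and conjugating back gives the entries of e^{tA} as shown above.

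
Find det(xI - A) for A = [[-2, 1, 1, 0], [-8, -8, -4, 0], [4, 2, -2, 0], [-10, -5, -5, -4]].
xI - A = [[x + 2, -1, -1, 0], [8, x + 8, 4, 0], [-4, -2, x + 2, 0], [10, 5, 5, x + 4]].

Expanding det(xI - A) along the first row:
det(xI - A) = + (x + 2)·det([[x + 8, 4, 0], [-2, x + 2, 0], [5, 5, x + 4]]) - (-1)·det([[8, 4, 0], [-4, x + 2, 0], [10, 5, x + 4]]) + (-1)·det([[8, x + 8, 0], [-4, -2, 0], [10, 5, x + 4]]) - (0)·det([[8, x + 8, 4], [-4, -2, x + 2], [10, 5, 5]]).

Evaluating gives χ_A(x) = x^4 + 16x^3 + 96x^2 + 256x + 256 = (x + 4)^4.

χ_A(x) = (x + 4)^4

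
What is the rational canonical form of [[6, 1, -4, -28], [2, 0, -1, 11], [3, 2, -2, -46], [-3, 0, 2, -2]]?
R = [[0, 0, 0, -16], [1, 0, 0, 8], [0, 1, 0, 0], [0, 0, 1, 2]]

The invariant factors of A (the non-unit diagonal entries of the Smith normal form of xI - A over ℚ[x]) are (x - 2)^2(x^2 + 2x + 4), each dividing the next. The characteristic polynomial is their product, (x - 2)^2(x^2 + 2x + 4).

The rational canonical form is the block-diagonal matrix of companion matrices C(f_i):
R = [[0, 0, 0, -16], [1, 0, 0, 8], [0, 1, 0, 0], [0, 0, 1, 2]].

Note the characteristic polynomial does not split into linear factors over ℚ, so A has no Jordan form over ℚ; the rational canonical form exists over any field.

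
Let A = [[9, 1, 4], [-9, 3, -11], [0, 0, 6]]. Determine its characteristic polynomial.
χ_A(x) = (x - 6)^3

xI - A = [[x - 9, -1, -4], [9, x - 3, 11], [0, 0, x - 6]].

Expanding det(xI - A) along the first row:
det(xI - A) = + (x - 9)·det([[x - 3, 11], [0, x - 6]]) - (-1)·det([[9, 11], [0, x - 6]]) + (-4)·det([[9, x - 3], [0, 0]]).

Evaluating gives χ_A(x) = x^3 - 18x^2 + 108x - 216 = (x - 6)^3.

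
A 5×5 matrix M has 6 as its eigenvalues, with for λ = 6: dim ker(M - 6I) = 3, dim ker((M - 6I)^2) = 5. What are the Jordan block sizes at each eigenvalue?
Jordan blocks: (6, 2), (6, 2), (6, 1)

λ = 6: successive nullity increments [3, 2] count blocks of size ≥ k; block sizes are [2, 2, 1].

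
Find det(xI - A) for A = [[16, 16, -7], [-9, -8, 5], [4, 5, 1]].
χ_A(x) = (x - 3)^3

xI - A = [[x - 16, -16, 7], [9, x + 8, -5], [-4, -5, x - 1]].

Expanding det(xI - A) along the first row:
det(xI - A) = + (x - 16)·det([[x + 8, -5], [-5, x - 1]]) - (-16)·det([[9, -5], [-4, x - 1]]) + (7)·det([[9, x + 8], [-4, -5]]).

Evaluating gives χ_A(x) = x^3 - 9x^2 + 27x - 27 = (x - 3)^3.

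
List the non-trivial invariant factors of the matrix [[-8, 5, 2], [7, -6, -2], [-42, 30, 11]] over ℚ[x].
The Jordan structure of A has elementary divisors (x + 1)^2, (x + 1). Arranging the block sizes at each eigenvalue in decreasing order and taking row products gives the invariant factors.

Invariant factors (smallest first, each dividing the next): x + 1, (x + 1)^2.

Check: the last factor (x + 1)^2 is the minimal polynomial, and the product (x + 1)^3 is the characteristic polynomial.

x + 1, (x + 1)^2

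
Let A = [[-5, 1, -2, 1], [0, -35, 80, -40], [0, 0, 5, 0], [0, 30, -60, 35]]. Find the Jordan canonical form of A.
The characteristic polynomial is det(xI - A) = (x - 5)^2(x + 5)^2, so the eigenvalues are -5 (algebraic multiplicity 2), 5 (algebraic multiplicity 2).

For λ = -5: rank(A + 5I) = 3, rank((A + 5I)^2) = 2. The eigenspace has dimension 4 - 3 = 1, so there is 1 Jordan block; the rank sequence gives block sizes [2].

For λ = 5: rank(A - 5I) = 2. The eigenspace has dimension 4 - 2 = 2, so there are 2 Jordan blocks; the rank sequence gives block sizes [1, 1].

Assembling the blocks gives the Jordan form J above.

J = [[-5, 1, 0, 0], [0, -5, 0, 0], [0, 0, 5, 0], [0, 0, 0, 5]]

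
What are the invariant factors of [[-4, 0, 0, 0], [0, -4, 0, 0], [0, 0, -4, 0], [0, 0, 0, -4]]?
x + 4, x + 4, x + 4, x + 4

The Jordan structure of A has elementary divisors (x + 4), (x + 4), (x + 4), (x + 4). Arranging the block sizes at each eigenvalue in decreasing order and taking row products gives the invariant factors.

Invariant factors (smallest first, each dividing the next): x + 4, x + 4, x + 4, x + 4.

Check: the last factor x + 4 is the minimal polynomial, and the product (x + 4)^4 is the characteristic polynomial.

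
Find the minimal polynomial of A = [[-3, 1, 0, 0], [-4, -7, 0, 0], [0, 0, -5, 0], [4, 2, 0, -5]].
m_A(x) = (x + 5)^2

The characteristic polynomial factors as (x + 5)^4. The minimal polynomial is ∏(x - λ)^{k_λ} where k_λ is the size of the largest Jordan block at λ.

For λ = -5: rank(A + 5I) = 1, and the largest Jordan block has size 2 (the smallest k with rank((A + 5I)^k) = rank((A + 5I)^(k+1))).

So m_A(x) = (x + 5)^2.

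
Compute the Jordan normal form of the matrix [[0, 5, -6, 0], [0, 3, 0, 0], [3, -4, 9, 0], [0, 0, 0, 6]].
J = [[3, 1, 0, 0], [0, 3, 0, 0], [0, 0, 6, 0], [0, 0, 0, 6]]

The characteristic polynomial is det(xI - A) = (x - 6)^2(x - 3)^2, so the eigenvalues are 3 (algebraic multiplicity 2), 6 (algebraic multiplicity 2).

For λ = 3: rank(A - 3I) = 3, rank((A - 3I)^2) = 2. The eigenspace has dimension 4 - 3 = 1, so there is 1 Jordan block; the rank sequence gives block sizes [2].

For λ = 6: rank(A - 6I) = 2. The eigenspace has dimension 4 - 2 = 2, so there are 2 Jordan blocks; the rank sequence gives block sizes [1, 1].

Assembling the blocks gives the Jordan form J above.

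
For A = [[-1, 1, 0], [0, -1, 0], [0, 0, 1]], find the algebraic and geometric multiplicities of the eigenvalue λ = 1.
The characteristic polynomial is (x - 1)(x + 1)^2, so the factor x - 1 appears with exponent 1: the algebraic multiplicity is 1.

rank(A - I) = 2, so the eigenspace has dimension 3 - 2 = 1: the geometric multiplicity is 1.

algebraic multiplicity 1, geometric multiplicity 1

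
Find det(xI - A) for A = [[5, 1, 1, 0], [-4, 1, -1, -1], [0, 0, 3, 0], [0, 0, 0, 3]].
xI - A = [[x - 5, -1, -1, 0], [4, x - 1, 1, 1], [0, 0, x - 3, 0], [0, 0, 0, x - 3]].

Expanding det(xI - A) along the first row:
det(xI - A) = + (x - 5)·det([[x - 1, 1, 1], [0, x - 3, 0], [0, 0, x - 3]]) - (-1)·det([[4, 1, 1], [0, x - 3, 0], [0, 0, x - 3]]) + (-1)·det([[4, x - 1, 1], [0, 0, 0], [0, 0, x - 3]]) - (0)·det([[4, x - 1, 1], [0, 0, x - 3], [0, 0, 0]]).

Evaluating gives χ_A(x) = x^4 - 12x^3 + 54x^2 - 108x + 81 = (x - 3)^4.

χ_A(x) = (x - 3)^4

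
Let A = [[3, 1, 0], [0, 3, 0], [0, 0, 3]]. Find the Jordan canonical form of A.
J = [[3, 1, 0], [0, 3, 0], [0, 0, 3]]

The characteristic polynomial is det(xI - A) = (x - 3)^3, so the eigenvalues are 3 (algebraic multiplicity 3).

For λ = 3: rank(A - 3I) = 1, rank((A - 3I)^2) = 0. The eigenspace has dimension 3 - 1 = 2, so there are 2 Jordan blocks; the rank sequence gives block sizes [2, 1].

Assembling the blocks gives the Jordan form J above.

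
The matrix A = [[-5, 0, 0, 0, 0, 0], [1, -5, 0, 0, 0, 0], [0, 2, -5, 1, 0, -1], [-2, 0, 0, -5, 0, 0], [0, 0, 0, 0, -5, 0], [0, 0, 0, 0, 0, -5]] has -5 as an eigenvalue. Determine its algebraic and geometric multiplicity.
algebraic multiplicity 6, geometric multiplicity 4

The characteristic polynomial is (x + 5)^6, so the factor x + 5 appears with exponent 6: the algebraic multiplicity is 6.

rank(A + 5I) = 2, so the eigenspace has dimension 6 - 2 = 4: the geometric multiplicity is 4.

Since 4 < 6, A is not diagonalizable.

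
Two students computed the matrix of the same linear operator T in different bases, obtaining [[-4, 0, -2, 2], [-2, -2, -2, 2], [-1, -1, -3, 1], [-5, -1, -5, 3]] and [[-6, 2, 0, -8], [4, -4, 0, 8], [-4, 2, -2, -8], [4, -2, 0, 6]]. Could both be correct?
Both have characteristic polynomial x(x + 2)^3, but the minimal polynomial of A is x(x + 2)^2 while the minimal polynomial of B is x(x + 2). The minimal polynomial is a similarity invariant, so A and B are not similar.

No.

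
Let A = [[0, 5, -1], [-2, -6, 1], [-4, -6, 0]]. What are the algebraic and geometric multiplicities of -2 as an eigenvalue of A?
algebraic multiplicity 3, geometric multiplicity 1

The characteristic polynomial is (x + 2)^3, so the factor x + 2 appears with exponent 3: the algebraic multiplicity is 3.

rank(A + 2I) = 2, so the eigenspace has dimension 3 - 2 = 1: the geometric multiplicity is 1.

Since 1 < 3, A is not diagonalizable.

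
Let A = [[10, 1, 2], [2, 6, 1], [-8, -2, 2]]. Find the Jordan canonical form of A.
The characteristic polynomial is det(xI - A) = (x - 6)^3, so the eigenvalues are 6 (algebraic multiplicity 3).

For λ = 6: rank(A - 6I) = 2, rank((A - 6I)^2) = 1, rank((A - 6I)^3) = 0. The eigenspace has dimension 3 - 2 = 1, so there is 1 Jordan block; the rank sequence gives block sizes [3].

Assembling the blocks gives the Jordan form J above.

J = [[6, 1, 0], [0, 6, 1], [0, 0, 6]]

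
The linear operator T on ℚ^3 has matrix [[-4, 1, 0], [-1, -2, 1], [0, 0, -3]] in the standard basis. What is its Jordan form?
J = [[-3, 1, 0], [0, -3, 1], [0, 0, -3]]

The characteristic polynomial is det(xI - A) = (x + 3)^3, so the eigenvalues are -3 (algebraic multiplicity 3).

For λ = -3: rank(A + 3I) = 2, rank((A + 3I)^2) = 1, rank((A + 3I)^3) = 0. The eigenspace has dimension 3 - 2 = 1, so there is 1 Jordan block; the rank sequence gives block sizes [3].

Assembling the blocks gives the Jordan form J above.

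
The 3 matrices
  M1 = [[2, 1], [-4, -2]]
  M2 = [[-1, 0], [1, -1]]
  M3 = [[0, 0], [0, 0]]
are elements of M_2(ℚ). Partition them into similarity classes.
Characteristic polynomials: χ_{M1} = x^2, χ_{M2} = (x + 1)^2, χ_{M3} = x^2.

{M1}: invariant factors x^2.

{M2}: invariant factors (x + 1)^2.

{M3}: invariant factors x, x.

Matrices are similar if and only if their invariant-factor lists agree; the partition into similarity classes is {M1}, {M2}, {M3}.

3 classes: {M1}, {M2}, {M3}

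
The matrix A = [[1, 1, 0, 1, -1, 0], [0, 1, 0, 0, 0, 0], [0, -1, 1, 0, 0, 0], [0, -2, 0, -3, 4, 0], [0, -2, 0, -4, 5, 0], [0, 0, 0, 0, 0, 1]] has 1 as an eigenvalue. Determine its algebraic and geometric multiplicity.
The characteristic polynomial is (x - 1)^6, so the factor x - 1 appears with exponent 6: the algebraic multiplicity is 6.

rank(A - I) = 2, so the eigenspace has dimension 6 - 2 = 4: the geometric multiplicity is 4.

Since 4 < 6, A is not diagonalizable.

algebraic multiplicity 6, geometric multiplicity 4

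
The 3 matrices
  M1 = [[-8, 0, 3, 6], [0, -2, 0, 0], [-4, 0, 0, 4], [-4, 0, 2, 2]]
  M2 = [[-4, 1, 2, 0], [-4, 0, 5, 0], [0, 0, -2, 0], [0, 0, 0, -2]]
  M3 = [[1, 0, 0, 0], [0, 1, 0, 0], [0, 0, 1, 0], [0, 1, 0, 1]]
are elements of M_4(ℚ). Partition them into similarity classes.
Characteristic polynomials: χ_{M1} = (x + 2)^4, χ_{M2} = (x + 2)^4, χ_{M3} = (x - 1)^4.

{M1}: invariant factors x + 2, x + 2, (x + 2)^2.

{M2}: invariant factors x + 2, (x + 2)^3.

{M3}: invariant factors x - 1, x - 1, (x - 1)^2.

Matrices are similar if and only if their invariant-factor lists agree; the partition into similarity classes is {M1}, {M2}, {M3}.

3 classes: {M1}, {M2}, {M3}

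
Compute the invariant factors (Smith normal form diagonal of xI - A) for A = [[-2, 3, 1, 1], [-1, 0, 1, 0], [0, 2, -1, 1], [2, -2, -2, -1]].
The Jordan structure of A has elementary divisors (x + 1)^2, (x + 1)^2. Arranging the block sizes at each eigenvalue in decreasing order and taking row products gives the invariant factors.

Invariant factors (smallest first, each dividing the next): (x + 1)^2, (x + 1)^2.

Check: the last factor (x + 1)^2 is the minimal polynomial, and the product (x + 1)^4 is the characteristic polynomial.

(x + 1)^2, (x + 1)^2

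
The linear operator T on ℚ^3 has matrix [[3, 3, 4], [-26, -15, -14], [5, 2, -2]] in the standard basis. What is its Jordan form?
J = [[-5, 1, 0], [0, -5, 0], [0, 0, -4]]

The characteristic polynomial is det(xI - A) = (x + 4)(x + 5)^2, so the eigenvalues are -5 (algebraic multiplicity 2), -4 (algebraic multiplicity 1).

For λ = -5: rank(A + 5I) = 2, rank((A + 5I)^2) = 1. The eigenspace has dimension 3 - 2 = 1, so there is 1 Jordan block; the rank sequence gives block sizes [2].

For λ = -4: algebraic multiplicity 1 gives one 1×1 block.

Assembling the blocks gives the Jordan form J above.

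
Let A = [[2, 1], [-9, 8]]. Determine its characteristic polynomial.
xI - A = [[x - 2, -1], [9, x - 8]].

Expanding det(xI - A) along the first row:
det(xI - A) = + (x - 2)·det([[x - 8]]) - (-1)·det([[9]]).

Evaluating gives χ_A(x) = x^2 - 10x + 25 = (x - 5)^2.

χ_A(x) = (x - 5)^2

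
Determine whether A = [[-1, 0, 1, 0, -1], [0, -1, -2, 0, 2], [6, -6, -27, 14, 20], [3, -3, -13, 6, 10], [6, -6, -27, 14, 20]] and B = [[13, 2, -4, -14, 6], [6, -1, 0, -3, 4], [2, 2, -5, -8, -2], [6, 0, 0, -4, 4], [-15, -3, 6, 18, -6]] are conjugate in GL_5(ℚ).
Yes.

Two matrices over a field are similar if and only if they have the same invariant factors.

Both A and B have characteristic polynomial x^2(x + 1)^3 and minimal polynomial x^2(x + 1). Computing further, both have invariant factors x + 1, x + 1, x^2(x + 1). Hence A and B are similar.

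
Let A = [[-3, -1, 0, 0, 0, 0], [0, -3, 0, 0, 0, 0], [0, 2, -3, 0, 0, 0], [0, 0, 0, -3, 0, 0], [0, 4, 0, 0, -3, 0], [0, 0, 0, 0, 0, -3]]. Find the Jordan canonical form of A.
The characteristic polynomial is det(xI - A) = (x + 3)^6, so the eigenvalues are -3 (algebraic multiplicity 6).

For λ = -3: rank(A + 3I) = 1, rank((A + 3I)^2) = 0. The eigenspace has dimension 6 - 1 = 5, so there are 5 Jordan blocks; the rank sequence gives block sizes [2, 1, 1, 1, 1].

Assembling the blocks gives the Jordan form J above.

J = [[-3, 1, 0, 0, 0, 0], [0, -3, 0, 0, 0, 0], [0, 0, -3, 0, 0, 0], [0, 0, 0, -3, 0, 0], [0, 0, 0, 0, -3, 0], [0, 0, 0, 0, 0, -3]]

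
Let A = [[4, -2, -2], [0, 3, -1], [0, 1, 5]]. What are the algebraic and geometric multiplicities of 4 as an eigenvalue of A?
The characteristic polynomial is (x - 4)^3, so the factor x - 4 appears with exponent 3: the algebraic multiplicity is 3.

rank(A - 4I) = 1, so the eigenspace has dimension 3 - 1 = 2: the geometric multiplicity is 2.

Since 2 < 3, A is not diagonalizable.

algebraic multiplicity 3, geometric multiplicity 2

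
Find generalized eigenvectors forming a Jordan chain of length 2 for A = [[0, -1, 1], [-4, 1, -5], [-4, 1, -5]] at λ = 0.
We seek v_1 ∈ ker(A^2) \ ker(A), then set v_{i+1} = A v_i.

One such chain is v_1 = [[0, 1, 0]]^T, v_2 = [[-1, 1, 1]]^T. Check: A v_2 = [[0, 0, 0]]^T = 0.

v_1 = [[0, 1, 0]]^T, v_2 = [[-1, 1, 1]]^T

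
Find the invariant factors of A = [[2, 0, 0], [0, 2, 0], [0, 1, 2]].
The Jordan structure of A has elementary divisors (x - 2)^2, (x - 2). Arranging the block sizes at each eigenvalue in decreasing order and taking row products gives the invariant factors.

Invariant factors (smallest first, each dividing the next): x - 2, (x - 2)^2.

Check: the last factor (x - 2)^2 is the minimal polynomial, and the product (x - 2)^3 is the characteristic polynomial.

x - 2, (x - 2)^2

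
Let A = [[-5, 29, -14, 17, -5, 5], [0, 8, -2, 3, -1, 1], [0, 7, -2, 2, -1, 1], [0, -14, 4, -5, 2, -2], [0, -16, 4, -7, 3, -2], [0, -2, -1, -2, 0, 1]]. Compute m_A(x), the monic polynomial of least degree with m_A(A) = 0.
m_A(x) = (x - 1)^3(x + 5)

The characteristic polynomial factors as (x - 1)^5(x + 5). The minimal polynomial is ∏(x - λ)^{k_λ} where k_λ is the size of the largest Jordan block at λ.

For λ = -5: rank(A + 5I) = 5, and the largest Jordan block has size 1 (the smallest k with rank((A + 5I)^k) = rank((A + 5I)^(k+1))).
For λ = 1: rank(A - I) = 4, and the largest Jordan block has size 3 (the smallest k with rank((A - I)^k) = rank((A - I)^(k+1))).

So m_A(x) = (x - 1)^3(x + 5).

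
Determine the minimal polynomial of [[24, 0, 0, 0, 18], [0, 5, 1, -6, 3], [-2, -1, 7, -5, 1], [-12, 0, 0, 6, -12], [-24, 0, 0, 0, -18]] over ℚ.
m_A(x) = x(x - 6)^3

The characteristic polynomial factors as x(x - 6)^4. The minimal polynomial is ∏(x - λ)^{k_λ} where k_λ is the size of the largest Jordan block at λ.

For λ = 0: rank(A) = 4, and the largest Jordan block has size 1 (the smallest k with rank(A^k) = rank(A^(k+1))).
For λ = 6: rank(A - 6I) = 3, and the largest Jordan block has size 3 (the smallest k with rank((A - 6I)^k) = rank((A - 6I)^(k+1))).

So m_A(x) = x(x - 6)^3.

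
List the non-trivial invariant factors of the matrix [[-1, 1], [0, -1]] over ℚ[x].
(x + 1)^2

The Jordan structure of A has elementary divisors (x + 1)^2. Arranging the block sizes at each eigenvalue in decreasing order and taking row products gives the invariant factors.

Invariant factors (smallest first, each dividing the next): (x + 1)^2.

Check: the last factor (x + 1)^2 is the minimal polynomial, and the product (x + 1)^2 is the characteristic polynomial.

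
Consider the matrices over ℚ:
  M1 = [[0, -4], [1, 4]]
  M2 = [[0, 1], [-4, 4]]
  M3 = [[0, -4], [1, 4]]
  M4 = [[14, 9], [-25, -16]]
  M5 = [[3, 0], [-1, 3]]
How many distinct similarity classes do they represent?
Characteristic polynomials: χ_{M1} = (x - 2)^2, χ_{M2} = (x - 2)^2, χ_{M3} = (x - 2)^2, χ_{M4} = (x + 1)^2, χ_{M5} = (x - 3)^2.

{M1, M2, M3}: invariant factors (x - 2)^2.

{M4}: invariant factors (x + 1)^2.

{M5}: invariant factors (x - 3)^2.

Matrices are similar if and only if their invariant-factor lists agree; the partition into similarity classes is {M1, M2, M3}, {M4}, {M5}.

3 classes: {M1, M2, M3}, {M4}, {M5}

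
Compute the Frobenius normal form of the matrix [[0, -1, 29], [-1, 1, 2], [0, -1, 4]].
The invariant factors of A (the non-unit diagonal entries of the Smith normal form of xI - A over ℚ[x]) are (x - 5)(x^2 + 5), each dividing the next. The characteristic polynomial is their product, (x - 5)(x^2 + 5).

The rational canonical form is the block-diagonal matrix of companion matrices C(f_i):
R = [[0, 0, 25], [1, 0, -5], [0, 1, 5]].

Note the characteristic polynomial does not split into linear factors over ℚ, so A has no Jordan form over ℚ; the rational canonical form exists over any field.

R = [[0, 0, 25], [1, 0, -5], [0, 1, 5]]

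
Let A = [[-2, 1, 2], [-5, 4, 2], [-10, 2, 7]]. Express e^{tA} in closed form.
e^{tA} = [[(1 - 5*t)*e^{3*t}, t*e^{3*t}, 2*t*e^{3*t}], [-5*t*e^{3*t}, (t + 1)*e^{3*t}, 2*t*e^{3*t}], [-10*t*e^{3*t}, 2*t*e^{3*t}, (4*t + 1)*e^{3*t}]]

A has Jordan form J = [[3, 1, 0], [0, 3, 0], [0, 0, 3]] with A = PJP^{-1}, so e^{tA} = P e^{tJ} P^{-1}.

For a Jordan block J_k(λ), e^{tJ_k(λ)} = e^{λt} · (I + tN + t^2 N^2/2! + ... + t^{k-1} N^{k-1}/(k-1)!) where N is the nilpotent superdiagonal part.

Assembling the blocks and conjugating back gives the entries of e^{tA} as shown above.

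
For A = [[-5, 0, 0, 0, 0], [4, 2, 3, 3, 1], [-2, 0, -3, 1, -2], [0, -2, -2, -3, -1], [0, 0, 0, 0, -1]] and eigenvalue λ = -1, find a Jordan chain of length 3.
v_1 = [[0, 0, -1, 0, 1]]^T, v_2 = [[0, -2, 0, 1, 0]]^T, v_3 = [[0, -3, 1, 2, 0]]^T

We seek v_1 ∈ ker((A + I)^3) \ ker((A + I)^2), then set v_{i+1} = (A + I) v_i.

One such chain is v_1 = [[0, 0, -1, 0, 1]]^T, v_2 = [[0, -2, 0, 1, 0]]^T, v_3 = [[0, -3, 1, 2, 0]]^T. Check: (A + I) v_3 = [[0, 0, 0, 0, 0]]^T = 0.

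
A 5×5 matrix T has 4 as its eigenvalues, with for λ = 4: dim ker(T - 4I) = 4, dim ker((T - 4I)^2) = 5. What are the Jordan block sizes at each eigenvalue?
Jordan blocks: (4, 2), (4, 1), (4, 1), (4, 1)

λ = 4: successive nullity increments [4, 1] count blocks of size ≥ k; block sizes are [2, 1, 1, 1].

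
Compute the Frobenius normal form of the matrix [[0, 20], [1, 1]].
R = [[0, 20], [1, 1]]

The invariant factors of A (the non-unit diagonal entries of the Smith normal form of xI - A over ℚ[x]) are (x - 5)(x + 4), each dividing the next. The characteristic polynomial is their product, (x - 5)(x + 4).

The rational canonical form is the block-diagonal matrix of companion matrices C(f_i):
R = [[0, 20], [1, 1]].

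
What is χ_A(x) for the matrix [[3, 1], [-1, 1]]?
xI - A = [[x - 3, -1], [1, x - 1]].

Expanding det(xI - A) along the first row:
det(xI - A) = + (x - 3)·det([[x - 1]]) - (-1)·det([[1]]).

Evaluating gives χ_A(x) = x^2 - 4x + 4 = (x - 2)^2.

χ_A(x) = (x - 2)^2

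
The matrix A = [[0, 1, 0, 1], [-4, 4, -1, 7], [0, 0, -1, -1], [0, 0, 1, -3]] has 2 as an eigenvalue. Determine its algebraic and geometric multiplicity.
The characteristic polynomial is (x - 2)^2(x + 2)^2, so the factor x - 2 appears with exponent 2: the algebraic multiplicity is 2.

rank(A - 2I) = 3, so the eigenspace has dimension 4 - 3 = 1: the geometric multiplicity is 1.

Since 1 < 2, A is not diagonalizable.

algebraic multiplicity 2, geometric multiplicity 1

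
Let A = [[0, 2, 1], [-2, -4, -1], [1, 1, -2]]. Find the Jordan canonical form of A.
The characteristic polynomial is det(xI - A) = (x + 2)^3, so the eigenvalues are -2 (algebraic multiplicity 3).

For λ = -2: rank(A + 2I) = 2, rank((A + 2I)^2) = 1, rank((A + 2I)^3) = 0. The eigenspace has dimension 3 - 2 = 1, so there is 1 Jordan block; the rank sequence gives block sizes [3].

Assembling the blocks gives the Jordan form J above.

J = [[-2, 1, 0], [0, -2, 1], [0, 0, -2]]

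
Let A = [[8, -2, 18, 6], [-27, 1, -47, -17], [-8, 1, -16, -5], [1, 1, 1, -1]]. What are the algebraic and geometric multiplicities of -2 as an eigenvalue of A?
The characteristic polynomial is (x + 2)^4, so the factor x + 2 appears with exponent 4: the algebraic multiplicity is 4.

rank(A + 2I) = 2, so the eigenspace has dimension 4 - 2 = 2: the geometric multiplicity is 2.

Since 2 < 4, A is not diagonalizable.

algebraic multiplicity 4, geometric multiplicity 2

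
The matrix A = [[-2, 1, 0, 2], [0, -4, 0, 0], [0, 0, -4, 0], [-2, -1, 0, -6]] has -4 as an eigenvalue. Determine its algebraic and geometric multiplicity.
algebraic multiplicity 4, geometric multiplicity 3

The characteristic polynomial is (x + 4)^4, so the factor x + 4 appears with exponent 4: the algebraic multiplicity is 4.

rank(A + 4I) = 1, so the eigenspace has dimension 4 - 1 = 3: the geometric multiplicity is 3.

Since 3 < 4, A is not diagonalizable.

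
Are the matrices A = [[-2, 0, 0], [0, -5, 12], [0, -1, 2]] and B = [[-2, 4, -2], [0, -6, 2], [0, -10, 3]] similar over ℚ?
Yes.

Two matrices over a field are similar if and only if they have the same invariant factors.

Both A and B have characteristic polynomial (x + 1)(x + 2)^2 and minimal polynomial (x + 1)(x + 2). Computing further, both have invariant factors x + 2, (x + 1)(x + 2). Hence A and B are similar.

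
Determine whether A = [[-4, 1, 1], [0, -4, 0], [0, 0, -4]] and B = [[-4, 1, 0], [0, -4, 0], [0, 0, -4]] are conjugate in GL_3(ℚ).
Two matrices over a field are similar if and only if they have the same invariant factors.

Both A and B have characteristic polynomial (x + 4)^3 and minimal polynomial (x + 4)^2. Computing further, both have invariant factors x + 4, (x + 4)^2. Hence A and B are similar.

Yes.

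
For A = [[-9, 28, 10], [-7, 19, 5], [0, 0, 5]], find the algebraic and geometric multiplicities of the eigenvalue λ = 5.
algebraic multiplicity 3, geometric multiplicity 2

The characteristic polynomial is (x - 5)^3, so the factor x - 5 appears with exponent 3: the algebraic multiplicity is 3.

rank(A - 5I) = 1, so the eigenspace has dimension 3 - 1 = 2: the geometric multiplicity is 2.

Since 2 < 3, A is not diagonalizable.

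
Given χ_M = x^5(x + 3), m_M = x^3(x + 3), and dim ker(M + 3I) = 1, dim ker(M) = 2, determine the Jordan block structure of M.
Jordan blocks: (-3, 1), (0, 3), (0, 2)

λ = -3: algebraic multiplicity 1 (exponent in χ_M), largest block size 1 (exponent in m_M), 1 block (geometric multiplicity). This forces block sizes [1].
λ = 0: algebraic multiplicity 5 (exponent in χ_M), largest block size 3 (exponent in m_M), 2 blocks (geometric multiplicity). These force block sizes [3, 2].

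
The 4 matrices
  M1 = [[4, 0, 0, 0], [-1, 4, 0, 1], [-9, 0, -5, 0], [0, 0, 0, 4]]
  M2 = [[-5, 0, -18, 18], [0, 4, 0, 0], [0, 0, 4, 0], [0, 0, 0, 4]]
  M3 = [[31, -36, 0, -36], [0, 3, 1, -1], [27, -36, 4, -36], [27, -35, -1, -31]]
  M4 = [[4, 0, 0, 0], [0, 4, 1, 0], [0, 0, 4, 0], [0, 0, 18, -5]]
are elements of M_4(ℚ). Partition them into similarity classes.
2 classes: {M1, M3, M4}, {M2}

Characteristic polynomials: χ_{M1} = (x - 4)^3(x + 5), χ_{M2} = (x - 4)^3(x + 5), χ_{M3} = (x - 4)^3(x + 5), χ_{M4} = (x - 4)^3(x + 5).

{M1, M3, M4}: invariant factors x - 4, (x - 4)^2(x + 5).

{M2}: invariant factors x - 4, x - 4, (x - 4)(x + 5).

Matrices are similar if and only if their invariant-factor lists agree; the partition into similarity classes is {M1, M3, M4}, {M2}.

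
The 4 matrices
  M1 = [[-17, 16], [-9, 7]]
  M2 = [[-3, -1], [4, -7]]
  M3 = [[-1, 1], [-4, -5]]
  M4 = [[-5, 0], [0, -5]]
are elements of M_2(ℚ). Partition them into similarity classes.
3 classes: {M1, M2}, {M3}, {M4}

Characteristic polynomials: χ_{M1} = (x + 5)^2, χ_{M2} = (x + 5)^2, χ_{M3} = (x + 3)^2, χ_{M4} = (x + 5)^2.

{M1, M2}: invariant factors (x + 5)^2.

{M3}: invariant factors (x + 3)^2.

{M4}: invariant factors x + 5, x + 5.

Matrices are similar if and only if their invariant-factor lists agree; the partition into similarity classes is {M1, M2}, {M3}, {M4}.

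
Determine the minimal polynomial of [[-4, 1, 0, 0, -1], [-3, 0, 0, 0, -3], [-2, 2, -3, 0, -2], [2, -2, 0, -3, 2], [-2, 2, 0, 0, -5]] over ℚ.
The characteristic polynomial factors as (x + 3)^5. The minimal polynomial is ∏(x - λ)^{k_λ} where k_λ is the size of the largest Jordan block at λ.

For λ = -3: rank(A + 3I) = 1, and the largest Jordan block has size 2 (the smallest k with rank((A + 3I)^k) = rank((A + 3I)^(k+1))).

So m_A(x) = (x + 3)^2.

m_A(x) = (x + 3)^2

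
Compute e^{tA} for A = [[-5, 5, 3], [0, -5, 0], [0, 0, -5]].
e^{tA} = [[e^{-5*t}, 5*t*e^{-5*t}, 3*t*e^{-5*t}], [0, e^{-5*t}, 0], [0, 0, e^{-5*t}]]

A has Jordan form J = [[-5, 1, 0], [0, -5, 0], [0, 0, -5]] with A = PJP^{-1}, so e^{tA} = P e^{tJ} P^{-1}.

For a Jordan block J_k(λ), e^{tJ_k(λ)} = e^{λt} · (I + tN + t^2 N^2/2! + ... + t^{k-1} N^{k-1}/(k-1)!) where N is the nilpotent superdiagonal part.

Assembling the blocks and conjugating back gives the entries of e^{tA} as shown above.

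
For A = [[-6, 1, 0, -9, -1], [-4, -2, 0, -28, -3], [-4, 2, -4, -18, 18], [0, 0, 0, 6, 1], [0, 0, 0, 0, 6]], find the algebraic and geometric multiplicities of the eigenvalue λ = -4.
algebraic multiplicity 3, geometric multiplicity 2

The characteristic polynomial is (x - 6)^2(x + 4)^3, so the factor x + 4 appears with exponent 3: the algebraic multiplicity is 3.

rank(A + 4I) = 3, so the eigenspace has dimension 5 - 3 = 2: the geometric multiplicity is 2.

Since 2 < 3, A is not diagonalizable.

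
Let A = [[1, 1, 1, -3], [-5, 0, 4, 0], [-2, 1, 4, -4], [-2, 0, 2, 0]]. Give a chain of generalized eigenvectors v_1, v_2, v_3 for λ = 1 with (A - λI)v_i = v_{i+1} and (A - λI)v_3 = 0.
v_1 = [[-2, -2, -3, -2]]^T, v_2 = [[1, 0, 1, 0]]^T, v_3 = [[1, -1, 1, 0]]^T

We seek v_1 ∈ ker((A - I)^3) \ ker((A - I)^2), then set v_{i+1} = (A - I) v_i.

One such chain is v_1 = [[-2, -2, -3, -2]]^T, v_2 = [[1, 0, 1, 0]]^T, v_3 = [[1, -1, 1, 0]]^T. Check: (A - I) v_3 = [[0, 0, 0, 0]]^T = 0.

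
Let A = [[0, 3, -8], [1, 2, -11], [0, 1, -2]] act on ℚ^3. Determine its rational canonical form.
R = [[0, 0, -2], [1, 0, -4], [0, 1, 0]]

The invariant factors of A (the non-unit diagonal entries of the Smith normal form of xI - A over ℚ[x]) are x^3 + 4x + 2, each dividing the next. The characteristic polynomial is their product, x^3 + 4x + 2.

The rational canonical form is the block-diagonal matrix of companion matrices C(f_i):
R = [[0, 0, -2], [1, 0, -4], [0, 1, 0]].

Note the characteristic polynomial does not split into linear factors over ℚ, so A has no Jordan form over ℚ; the rational canonical form exists over any field.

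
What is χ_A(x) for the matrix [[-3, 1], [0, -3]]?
xI - A = [[x + 3, -1], [0, x + 3]].

Expanding det(xI - A) along the first row:
det(xI - A) = + (x + 3)·det([[x + 3]]) - (-1)·det([[0]]).

Evaluating gives χ_A(x) = x^2 + 6x + 9 = (x + 3)^2.

χ_A(x) = (x + 3)^2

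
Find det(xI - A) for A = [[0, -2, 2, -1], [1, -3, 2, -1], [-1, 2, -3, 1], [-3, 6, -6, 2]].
χ_A(x) = (x + 1)^4

xI - A = [[x, 2, -2, 1], [-1, x + 3, -2, 1], [1, -2, x + 3, -1], [3, -6, 6, x - 2]].

Expanding det(xI - A) along the first row:
det(xI - A) = + (x)·det([[x + 3, -2, 1], [-2, x + 3, -1], [-6, 6, x - 2]]) - (2)·det([[-1, -2, 1], [1, x + 3, -1], [3, 6, x - 2]]) + (-2)·det([[-1, x + 3, 1], [1, -2, -1], [3, -6, x - 2]]) - (1)·det([[-1, x + 3, -2], [1, -2, x + 3], [3, -6, 6]]).

Evaluating gives χ_A(x) = x^4 + 4x^3 + 6x^2 + 4x + 1 = (x + 1)^4.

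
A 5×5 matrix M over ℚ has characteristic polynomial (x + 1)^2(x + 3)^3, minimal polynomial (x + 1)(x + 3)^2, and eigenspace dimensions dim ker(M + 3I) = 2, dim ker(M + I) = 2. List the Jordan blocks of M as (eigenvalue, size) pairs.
λ = -3: algebraic multiplicity 3 (exponent in χ_M), largest block size 2 (exponent in m_M), 2 blocks (geometric multiplicity). These force block sizes [2, 1].
λ = -1: algebraic multiplicity 2 (exponent in χ_M), largest block size 1 (exponent in m_M), 2 blocks (geometric multiplicity). These force block sizes [1, 1].

Jordan blocks: (-3, 2), (-3, 1), (-1, 1), (-1, 1)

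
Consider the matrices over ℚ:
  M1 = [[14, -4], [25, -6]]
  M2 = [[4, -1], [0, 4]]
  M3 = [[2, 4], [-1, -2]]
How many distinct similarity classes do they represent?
Characteristic polynomials: χ_{M1} = (x - 4)^2, χ_{M2} = (x - 4)^2, χ_{M3} = x^2.

{M1, M2}: invariant factors (x - 4)^2.

{M3}: invariant factors x^2.

Matrices are similar if and only if their invariant-factor lists agree; the partition into similarity classes is {M1, M2}, {M3}.

2 classes: {M1, M2}, {M3}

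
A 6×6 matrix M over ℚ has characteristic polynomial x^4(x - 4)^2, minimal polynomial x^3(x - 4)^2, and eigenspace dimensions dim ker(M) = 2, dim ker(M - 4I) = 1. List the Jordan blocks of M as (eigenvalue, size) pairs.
Jordan blocks: (0, 3), (0, 1), (4, 2)

λ = 0: algebraic multiplicity 4 (exponent in χ_M), largest block size 3 (exponent in m_M), 2 blocks (geometric multiplicity). These force block sizes [3, 1].
λ = 4: algebraic multiplicity 2 (exponent in χ_M), largest block size 2 (exponent in m_M), 1 block (geometric multiplicity). This forces block sizes [2].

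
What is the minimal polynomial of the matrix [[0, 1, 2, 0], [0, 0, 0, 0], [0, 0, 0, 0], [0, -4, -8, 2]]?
The characteristic polynomial factors as x^3(x - 2). The minimal polynomial is ∏(x - λ)^{k_λ} where k_λ is the size of the largest Jordan block at λ.

For λ = 0: rank(A) = 2, and the largest Jordan block has size 2 (the smallest k with rank(A^k) = rank(A^(k+1))).
For λ = 2: rank(A - 2I) = 3, and the largest Jordan block has size 1 (the smallest k with rank((A - 2I)^k) = rank((A - 2I)^(k+1))).

So m_A(x) = x^2(x - 2).

m_A(x) = x^2(x - 2)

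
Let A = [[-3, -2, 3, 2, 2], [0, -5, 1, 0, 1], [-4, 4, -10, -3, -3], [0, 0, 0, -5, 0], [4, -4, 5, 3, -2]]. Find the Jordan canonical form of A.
J = [[-5, 1, 0, 0, 0], [0, -5, 1, 0, 0], [0, 0, -5, 0, 0], [0, 0, 0, -5, 1], [0, 0, 0, 0, -5]]

The characteristic polynomial is det(xI - A) = (x + 5)^5, so the eigenvalues are -5 (algebraic multiplicity 5).

For λ = -5: rank(A + 5I) = 3, rank((A + 5I)^2) = 1, rank((A + 5I)^3) = 0. The eigenspace has dimension 5 - 3 = 2, so there are 2 Jordan blocks; the rank sequence gives block sizes [3, 2].

Assembling the blocks gives the Jordan form J above.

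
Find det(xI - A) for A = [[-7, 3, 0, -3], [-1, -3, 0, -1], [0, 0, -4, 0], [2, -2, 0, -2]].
χ_A(x) = (x + 4)^4

xI - A = [[x + 7, -3, 0, 3], [1, x + 3, 0, 1], [0, 0, x + 4, 0], [-2, 2, 0, x + 2]].

Expanding det(xI - A) along the first row:
det(xI - A) = + (x + 7)·det([[x + 3, 0, 1], [0, x + 4, 0], [2, 0, x + 2]]) - (-3)·det([[1, 0, 1], [0, x + 4, 0], [-2, 0, x + 2]]) + (0)·det([[1, x + 3, 1], [0, 0, 0], [-2, 2, x + 2]]) - (3)·det([[1, x + 3, 0], [0, 0, x + 4], [-2, 2, 0]]).

Evaluating gives χ_A(x) = x^4 + 16x^3 + 96x^2 + 256x + 256 = (x + 4)^4.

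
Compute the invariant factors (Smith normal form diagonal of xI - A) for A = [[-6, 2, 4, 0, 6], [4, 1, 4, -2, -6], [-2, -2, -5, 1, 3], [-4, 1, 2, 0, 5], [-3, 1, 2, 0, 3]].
The Jordan structure of A has elementary divisors (x + 3)^2, (x + 1), x^2. Arranging the block sizes at each eigenvalue in decreasing order and taking row products gives the invariant factors.

Invariant factors (smallest first, each dividing the next): x^2(x + 1)(x + 3)^2.

Check: the last factor x^2(x + 1)(x + 3)^2 is the minimal polynomial, and the product x^2(x + 1)(x + 3)^2 is the characteristic polynomial.

x^2(x + 1)(x + 3)^2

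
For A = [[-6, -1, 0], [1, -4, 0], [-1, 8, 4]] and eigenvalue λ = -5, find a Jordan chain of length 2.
We seek v_1 ∈ ker((A + 5I)^2) \ ker(A + 5I), then set v_{i+1} = (A + 5I) v_i.

One such chain is v_1 = [[0, 1, -1]]^T, v_2 = [[-1, 1, -1]]^T. Check: (A + 5I) v_2 = [[0, 0, 0]]^T = 0.

v_1 = [[0, 1, -1]]^T, v_2 = [[-1, 1, -1]]^T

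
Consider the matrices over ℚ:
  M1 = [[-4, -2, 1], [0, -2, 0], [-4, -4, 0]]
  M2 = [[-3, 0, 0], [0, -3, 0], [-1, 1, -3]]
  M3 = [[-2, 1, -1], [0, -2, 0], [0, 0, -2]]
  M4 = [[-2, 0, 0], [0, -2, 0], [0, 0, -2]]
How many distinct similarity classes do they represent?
3 classes: {M1, M3}, {M2}, {M4}

Characteristic polynomials: χ_{M1} = (x + 2)^3, χ_{M2} = (x + 3)^3, χ_{M3} = (x + 2)^3, χ_{M4} = (x + 2)^3.

{M1, M3}: invariant factors x + 2, (x + 2)^2.

{M2}: invariant factors x + 3, (x + 3)^2.

{M4}: invariant factors x + 2, x + 2, x + 2.

Matrices are similar if and only if their invariant-factor lists agree; the partition into similarity classes is {M1, M3}, {M2}, {M4}.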